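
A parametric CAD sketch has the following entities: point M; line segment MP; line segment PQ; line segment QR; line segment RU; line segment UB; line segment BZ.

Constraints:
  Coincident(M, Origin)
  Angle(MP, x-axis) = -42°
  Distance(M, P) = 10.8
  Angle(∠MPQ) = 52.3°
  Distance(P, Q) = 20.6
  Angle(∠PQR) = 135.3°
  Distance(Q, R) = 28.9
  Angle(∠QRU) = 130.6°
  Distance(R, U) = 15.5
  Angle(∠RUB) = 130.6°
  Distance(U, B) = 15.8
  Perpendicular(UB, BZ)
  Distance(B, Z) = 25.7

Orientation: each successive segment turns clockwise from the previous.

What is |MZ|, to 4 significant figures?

16.88

M is at the origin; MP runs at -42.0° with length 10.8, so P = (8.026, -7.227). ∠MPQ = 52.3° gives PQ at -169.7° from the x-axis; with |PQ| = 20.6, Q = (-12.24, -10.91). ∠PQR = 135.3° gives QR at 145.6° from the x-axis; with |QR| = 28.9, R = (-36.09, 5.418). ∠QRU = 130.6° gives RU at 96.20° from the x-axis; with |RU| = 15.5, U = (-37.76, 20.83). ∠RUB = 130.6° gives UB at 46.80° from the x-axis; with |UB| = 15.8, B = (-26.95, 32.34). UB ⟂ BZ, so BZ runs at -43.20°; with |BZ| = 25.7, Z = (-8.211, 14.75). Then |MZ| = |Z − M| = 16.88.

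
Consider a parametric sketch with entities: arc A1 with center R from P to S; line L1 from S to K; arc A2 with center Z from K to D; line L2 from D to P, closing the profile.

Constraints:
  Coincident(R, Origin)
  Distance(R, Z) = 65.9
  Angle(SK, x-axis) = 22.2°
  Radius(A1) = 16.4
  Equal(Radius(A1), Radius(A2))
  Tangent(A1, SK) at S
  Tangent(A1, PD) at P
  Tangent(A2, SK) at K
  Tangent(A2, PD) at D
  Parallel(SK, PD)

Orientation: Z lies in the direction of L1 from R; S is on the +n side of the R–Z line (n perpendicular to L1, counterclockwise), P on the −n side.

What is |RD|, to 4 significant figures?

67.91

The slot axis is L1's direction at 22.2°, so u = (cos 22.2°, sin 22.2°) = (0.9259, 0.3778) and n = (−sin 22.2°, cos 22.2°) = (-0.3778, 0.9259). R is at the origin and Z lies 65.9 along u from R, so Z = 65.9·u = (61.01, 24.90). Tangency of A1 to both parallel lines with radius 16.4 puts S and P at R ± 16.4·n: S = (-6.197, 15.18), P = (6.197, -15.18). Equal radii place K and D the same way about Z: K = Z + 16.4·n = (54.82, 40.08), D = Z − 16.4·n = (67.21, 9.715). Then |RD| = |D − R| = 67.91.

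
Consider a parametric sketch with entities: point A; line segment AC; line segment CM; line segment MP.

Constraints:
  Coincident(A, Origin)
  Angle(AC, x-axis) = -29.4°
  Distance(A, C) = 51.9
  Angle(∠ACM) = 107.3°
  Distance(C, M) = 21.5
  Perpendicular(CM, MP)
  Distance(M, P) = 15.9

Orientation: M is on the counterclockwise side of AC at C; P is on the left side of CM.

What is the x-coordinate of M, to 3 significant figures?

60.9

A is at the origin; AC runs at -29.4° with length 51.9, so C = 51.9·(cos -29.4°, sin -29.4°) = (45.2, -25.5). ∠ACM = 107.3°, so CM runs at -29.4° + (180° − 107.3°) = 43.3° from the x-axis; with |CM| = 21.5, M = C + 21.5·(cos 43.3°, sin 43.3°) = (60.9, -10.7). So M.x = 60.9.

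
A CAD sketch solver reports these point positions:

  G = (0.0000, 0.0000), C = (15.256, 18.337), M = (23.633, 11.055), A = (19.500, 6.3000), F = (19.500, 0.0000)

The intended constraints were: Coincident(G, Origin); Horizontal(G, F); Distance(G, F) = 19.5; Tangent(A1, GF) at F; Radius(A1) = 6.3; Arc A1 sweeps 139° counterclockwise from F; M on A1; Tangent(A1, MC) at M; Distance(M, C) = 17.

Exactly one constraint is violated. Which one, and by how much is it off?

Distance(M, C) = 17 — off by 5.90.

G = (0.00, 0.00) ✓; G.y = 0.00, F.y = 0.00 ✓; |GF| = 19.50 ✓; ∠(AF, FG) = 90.00° ✓; |AF| = 6.300 ✓; bearing(A→M) − bearing(A→F) = 139.0° ✓; |AM| = 6.300 ✓; ∠(AM, MC) = 90.00° ✓; |MC| = 11.10 ✗.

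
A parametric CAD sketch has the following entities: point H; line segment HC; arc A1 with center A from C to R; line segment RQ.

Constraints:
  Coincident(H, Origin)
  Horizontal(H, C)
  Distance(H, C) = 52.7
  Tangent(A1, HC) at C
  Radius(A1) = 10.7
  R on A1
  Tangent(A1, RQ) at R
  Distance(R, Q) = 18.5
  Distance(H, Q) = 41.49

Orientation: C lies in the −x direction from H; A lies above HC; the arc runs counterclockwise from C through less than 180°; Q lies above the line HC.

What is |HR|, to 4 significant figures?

43.53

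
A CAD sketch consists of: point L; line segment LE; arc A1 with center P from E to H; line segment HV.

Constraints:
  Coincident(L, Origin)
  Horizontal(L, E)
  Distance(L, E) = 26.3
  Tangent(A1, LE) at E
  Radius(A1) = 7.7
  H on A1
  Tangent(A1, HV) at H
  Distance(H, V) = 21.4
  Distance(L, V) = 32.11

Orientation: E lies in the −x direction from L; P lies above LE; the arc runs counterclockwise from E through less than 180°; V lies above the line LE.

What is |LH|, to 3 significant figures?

19.8

Checks: L.y = 0.00, E.y = 0.00 ✓; |PH| = 7.700 ✓; ∠(PH, HV) = 90.00° ✓; |HV| = 21.40 ✓; |LV| = 32.11 ✓.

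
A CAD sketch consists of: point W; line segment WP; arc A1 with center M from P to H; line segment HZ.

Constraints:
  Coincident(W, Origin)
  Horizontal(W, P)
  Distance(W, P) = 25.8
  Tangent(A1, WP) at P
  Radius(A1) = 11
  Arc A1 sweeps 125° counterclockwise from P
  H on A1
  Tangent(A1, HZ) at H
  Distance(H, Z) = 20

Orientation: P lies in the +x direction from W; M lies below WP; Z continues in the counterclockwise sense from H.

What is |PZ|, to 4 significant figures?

33.78

W is at the origin; W and P share the same y with |WP| = 25.8 and P on the +x side, so P = (25.80, 0.000). Tangency of A1 to WP means the radius MP is perpendicular to WP, so M = P + (0, -11) = (25.80, -11.00). On A1, P sits at bearing 90° from M; a 125° counterclockwise sweep puts H at bearing 215°, so H = M + 11.0·(cos 215°, sin 215°) = (16.79, -17.31). A1 meets HZ tangentially, so MH is at right angles to HZ, so HZ runs along (−sin 215°, cos 215°); with |HZ| = 20.0, Z = (28.26, -33.69). Then |PZ| = |Z − P| = 33.78.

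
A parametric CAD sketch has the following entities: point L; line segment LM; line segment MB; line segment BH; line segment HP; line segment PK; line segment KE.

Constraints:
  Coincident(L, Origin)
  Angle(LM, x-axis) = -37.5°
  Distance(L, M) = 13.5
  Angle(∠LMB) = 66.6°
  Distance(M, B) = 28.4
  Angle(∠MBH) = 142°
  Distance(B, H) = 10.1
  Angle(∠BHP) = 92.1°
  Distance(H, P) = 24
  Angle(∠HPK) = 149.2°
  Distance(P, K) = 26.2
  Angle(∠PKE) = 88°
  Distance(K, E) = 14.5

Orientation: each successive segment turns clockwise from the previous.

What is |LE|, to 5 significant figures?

16.012

∠HPK = 149.2° gives PK at 52.400° from the x-axis; with |PK| = 26.2, K = (-5.2558, 24.122). ∠PKE = 88.0° gives KE at -39.600° from the x-axis; with |KE| = 14.5, E = (5.9167, 14.879). Then |LE| = |E − L| = 16.012.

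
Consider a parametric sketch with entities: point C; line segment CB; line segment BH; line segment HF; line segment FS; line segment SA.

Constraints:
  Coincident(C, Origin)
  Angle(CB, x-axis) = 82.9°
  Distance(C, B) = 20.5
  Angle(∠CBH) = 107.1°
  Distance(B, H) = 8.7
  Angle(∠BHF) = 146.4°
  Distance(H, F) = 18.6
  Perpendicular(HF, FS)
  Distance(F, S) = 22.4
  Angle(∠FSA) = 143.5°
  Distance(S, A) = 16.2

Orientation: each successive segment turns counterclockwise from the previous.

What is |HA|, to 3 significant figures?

36.5

The perpendicularity gives FS at right angles to HF, so FS runs at -80.6°; with |FS| = 22.4, S = (-20.1, -1.23). ∠FSA = 143.5° gives SA at -44.1° from the x-axis; with |SA| = 16.2, A = (-8.46, -12.5). Then |HA| = |A − H| = 36.5.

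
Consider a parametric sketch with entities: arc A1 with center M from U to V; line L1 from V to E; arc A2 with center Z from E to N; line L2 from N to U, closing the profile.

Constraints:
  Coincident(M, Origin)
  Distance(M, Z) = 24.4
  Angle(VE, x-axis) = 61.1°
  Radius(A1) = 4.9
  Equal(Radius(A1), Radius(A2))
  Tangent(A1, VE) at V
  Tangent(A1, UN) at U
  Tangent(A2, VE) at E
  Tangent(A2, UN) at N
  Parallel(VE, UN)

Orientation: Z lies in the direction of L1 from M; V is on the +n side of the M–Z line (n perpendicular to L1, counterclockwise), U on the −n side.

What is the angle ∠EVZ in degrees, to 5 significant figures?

11.355°

Tangency of A1 to both parallel lines with radius 4.9 puts V and U at M ± 4.9·n: V = (-4.2898, 2.3681), U = (4.2898, -2.3681). Equal radii place E and N the same way about Z: E = Z + 4.9·n = (7.5023, 23.729), N = Z − 4.9·n = (16.082, 18.993). Then cos ∠EVZ = VE·VZ / (|VE||VZ|), giving 11.355°.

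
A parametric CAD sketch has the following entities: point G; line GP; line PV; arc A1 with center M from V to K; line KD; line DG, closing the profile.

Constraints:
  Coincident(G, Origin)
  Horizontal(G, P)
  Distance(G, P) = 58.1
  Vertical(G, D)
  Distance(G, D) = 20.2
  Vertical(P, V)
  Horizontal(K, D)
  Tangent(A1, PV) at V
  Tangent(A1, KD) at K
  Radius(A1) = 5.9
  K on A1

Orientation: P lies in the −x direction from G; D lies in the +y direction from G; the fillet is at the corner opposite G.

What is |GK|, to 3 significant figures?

56.0

G is at the origin; GP is horizontal with |GP| = 58.1 and P on the −x side, so P = (-58.1, 0.00). GD is vertical with |GD| = 20.2 and D on the +y side, so D = (0.00, 20.2). The virtual corner opposite G is at (-58.1, 20.2). A1 meets PV tangentially, so MV is at right angles to PV and since A1 is tangent to KD there, MK ⟂ KD, with radius 5.9, so the center M sits 5.9 in from both sides at M = (-52.2, 14.3). That places the tangent points at V = (-58.1, 14.3) on PV and K = (-52.2, 20.2) on KD. Then |GK| = |K − G| = 56.0.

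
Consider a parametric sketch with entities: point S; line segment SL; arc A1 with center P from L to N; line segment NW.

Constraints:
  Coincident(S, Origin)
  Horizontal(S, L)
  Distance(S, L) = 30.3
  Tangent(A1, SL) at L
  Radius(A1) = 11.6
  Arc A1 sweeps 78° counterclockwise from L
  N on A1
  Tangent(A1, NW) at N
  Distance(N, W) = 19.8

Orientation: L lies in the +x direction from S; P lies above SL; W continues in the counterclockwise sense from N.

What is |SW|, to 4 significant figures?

53.94

S is at the origin; S and L share the same y with |SL| = 30.3 and L on the +x side, so L = (30.30, 0.000). The tangent condition forces PL to be normal to SL, so P = L + (0, 11.6) = (30.30, 11.60). On A1, L sits at bearing -90° from P; a 78° counterclockwise sweep puts N at bearing -12°, so N = P + 11.6·(cos -12°, sin -12°) = (41.65, 9.188). Tangency of A1 to NW means the radius PN is perpendicular to NW, so NW runs along (−sin -12°, cos -12°); with |NW| = 19.8, W = (45.76, 28.56). Then |SW| = |W − S| = 53.94.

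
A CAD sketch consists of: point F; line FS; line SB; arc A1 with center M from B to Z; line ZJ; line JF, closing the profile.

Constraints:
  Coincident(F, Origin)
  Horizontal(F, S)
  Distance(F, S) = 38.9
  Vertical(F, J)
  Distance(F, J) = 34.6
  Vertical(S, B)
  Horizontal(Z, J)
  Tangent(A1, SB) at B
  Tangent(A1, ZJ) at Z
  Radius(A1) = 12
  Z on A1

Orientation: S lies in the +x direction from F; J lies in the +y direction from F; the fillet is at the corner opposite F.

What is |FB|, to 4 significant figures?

44.99

F is at the origin; FS is horizontal with |FS| = 38.9 and S on the +x side, so S = (38.90, 0.000). FJ is vertical with |FJ| = 34.6 and J on the +y side, so J = (0.000, 34.60). The virtual corner opposite F is at (38.90, 34.60). Since A1 is tangent to SB there, MB ⟂ SB and tangency of A1 to ZJ means the radius MZ is perpendicular to ZJ, with radius 12.0, so the center M sits 12.0 in from both sides at M = (26.90, 22.60). That places the tangent points at B = (38.90, 22.60) on SB and Z = (26.90, 34.60) on ZJ. Then |FB| = |B − F| = 44.99.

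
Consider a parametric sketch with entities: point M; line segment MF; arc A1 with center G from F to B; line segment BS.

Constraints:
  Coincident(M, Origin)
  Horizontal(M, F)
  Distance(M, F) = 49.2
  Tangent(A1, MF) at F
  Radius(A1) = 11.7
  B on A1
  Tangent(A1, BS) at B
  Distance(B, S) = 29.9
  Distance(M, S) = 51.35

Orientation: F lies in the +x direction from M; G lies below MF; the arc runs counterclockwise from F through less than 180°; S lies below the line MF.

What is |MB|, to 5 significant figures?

38.915

Checks: |GB| = 11.70 ✓; ∠(GB, BS) = 90.00° ✓; |BS| = 29.90 ✓; |MS| = 51.35 ✓.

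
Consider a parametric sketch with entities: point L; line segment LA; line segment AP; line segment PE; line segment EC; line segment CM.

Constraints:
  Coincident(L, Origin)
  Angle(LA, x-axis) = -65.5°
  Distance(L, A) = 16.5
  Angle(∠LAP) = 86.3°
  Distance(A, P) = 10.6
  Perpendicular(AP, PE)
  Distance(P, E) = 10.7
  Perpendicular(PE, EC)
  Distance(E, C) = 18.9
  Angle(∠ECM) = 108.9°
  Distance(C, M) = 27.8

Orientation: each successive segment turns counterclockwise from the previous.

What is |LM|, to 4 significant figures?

36.96

L is at the origin; LA runs at -65.5° with length 16.5, so A = (6.842, -15.01). ∠LAP = 86.3° gives AP at 28.20° from the x-axis; with |AP| = 10.6, P = (16.18, -10.01). AP ⟂ PE, so PE runs at 118.2°; with |PE| = 10.7, E = (11.13, -0.5754). The perpendicularity gives EC at right angles to PE, so EC runs at -151.8°; with |EC| = 18.9, C = (-5.529, -9.507). ∠ECM = 108.9° gives CM at -80.70° from the x-axis; with |CM| = 27.8, M = (-1.036, -36.94). Then |LM| = |M − L| = 36.96.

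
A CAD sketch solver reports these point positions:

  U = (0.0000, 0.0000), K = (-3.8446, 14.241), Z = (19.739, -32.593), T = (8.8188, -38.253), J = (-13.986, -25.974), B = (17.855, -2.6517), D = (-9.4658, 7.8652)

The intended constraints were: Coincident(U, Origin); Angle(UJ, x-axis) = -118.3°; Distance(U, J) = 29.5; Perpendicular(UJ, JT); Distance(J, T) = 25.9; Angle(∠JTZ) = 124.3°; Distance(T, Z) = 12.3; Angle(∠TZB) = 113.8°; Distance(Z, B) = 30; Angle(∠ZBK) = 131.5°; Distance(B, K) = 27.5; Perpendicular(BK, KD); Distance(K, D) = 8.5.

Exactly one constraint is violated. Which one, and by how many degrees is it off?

Perpendicular(BK, KD) — off by 3.50°.

U = (0.00, 0.00) ✓; UJ at -118.3° ✓; |UJ| = 29.50 ✓; ∠(UJ, JT) = 90.00° ✓; |JT| = 25.90 ✓; ∠JTZ = 124.3° ✓; |TZ| = 12.30 ✓; ∠TZB = 113.8° ✓; |ZB| = 30.00 ✓; ∠ZBK = 131.5° ✓; |BK| = 27.50 ✓; ∠(BK, KD) = 86.50° ✗; |KD| = 8.500 ✓.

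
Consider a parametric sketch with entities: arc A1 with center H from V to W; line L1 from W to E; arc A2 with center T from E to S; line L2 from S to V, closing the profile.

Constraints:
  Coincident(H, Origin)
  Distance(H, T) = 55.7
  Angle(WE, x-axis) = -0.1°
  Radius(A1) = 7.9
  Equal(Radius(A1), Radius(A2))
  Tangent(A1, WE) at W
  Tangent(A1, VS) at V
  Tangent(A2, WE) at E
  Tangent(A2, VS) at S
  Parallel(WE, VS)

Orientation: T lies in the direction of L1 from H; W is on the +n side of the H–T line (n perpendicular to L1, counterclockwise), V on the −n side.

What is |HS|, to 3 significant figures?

56.3

The slot axis is L1's direction at -0.1°, so u = (cos -0.1°, sin -0.1°) = (1.00, -0.00175) and n = (−sin -0.1°, cos -0.1°) = (0.00175, 1.00). H is at the origin and T lies 55.7 along u from H, so T = 55.7·u = (55.7, -0.0972). Tangency of A1 to both parallel lines with radius 7.9 puts W and V at H ± 7.9·n: W = (0.0138, 7.90), V = (-0.0138, -7.90). Equal radii place E and S the same way about T: E = T + 7.9·n = (55.7, 7.80), S = T − 7.9·n = (55.7, -8.00). Then |HS| = |S − H| = 56.3.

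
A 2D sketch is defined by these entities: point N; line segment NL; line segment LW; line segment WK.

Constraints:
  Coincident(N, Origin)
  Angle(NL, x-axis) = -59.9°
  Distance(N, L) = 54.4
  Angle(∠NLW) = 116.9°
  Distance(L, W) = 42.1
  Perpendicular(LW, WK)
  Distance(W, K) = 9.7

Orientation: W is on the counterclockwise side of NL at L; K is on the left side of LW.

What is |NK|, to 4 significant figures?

77.18

∠NLW = 116.9°, so LW runs at -59.9° + (180° − 116.9°) = 3.200° from the x-axis; with |LW| = 42.1, W = L + 42.1·(cos 3.200°, sin 3.200°) = (69.32, -44.71). LW is perpendicular to WK; with |WK| = 9.7 on the left of LW, K = W + 9.7·(-0.05582, 0.9984) = (68.78, -35.03). Then |NK| = |K − N| = 77.18.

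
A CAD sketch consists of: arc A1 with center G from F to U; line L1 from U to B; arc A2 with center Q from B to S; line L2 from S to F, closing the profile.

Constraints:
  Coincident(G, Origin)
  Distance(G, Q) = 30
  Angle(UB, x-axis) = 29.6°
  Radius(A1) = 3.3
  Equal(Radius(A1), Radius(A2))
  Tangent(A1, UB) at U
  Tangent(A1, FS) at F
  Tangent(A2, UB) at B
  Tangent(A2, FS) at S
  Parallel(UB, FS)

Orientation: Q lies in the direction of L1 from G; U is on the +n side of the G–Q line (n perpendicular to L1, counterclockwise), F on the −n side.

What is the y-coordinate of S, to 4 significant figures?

11.95

Tangency of A1 to both parallel lines with radius 3.3 puts U and F at G ± 3.3·n: U = (-1.630, 2.869), F = (1.630, -2.869). Equal radii place B and S the same way about Q: B = Q + 3.3·n = (24.45, 17.69), S = Q − 3.3·n = (27.71, 11.95). So S.y = 11.95.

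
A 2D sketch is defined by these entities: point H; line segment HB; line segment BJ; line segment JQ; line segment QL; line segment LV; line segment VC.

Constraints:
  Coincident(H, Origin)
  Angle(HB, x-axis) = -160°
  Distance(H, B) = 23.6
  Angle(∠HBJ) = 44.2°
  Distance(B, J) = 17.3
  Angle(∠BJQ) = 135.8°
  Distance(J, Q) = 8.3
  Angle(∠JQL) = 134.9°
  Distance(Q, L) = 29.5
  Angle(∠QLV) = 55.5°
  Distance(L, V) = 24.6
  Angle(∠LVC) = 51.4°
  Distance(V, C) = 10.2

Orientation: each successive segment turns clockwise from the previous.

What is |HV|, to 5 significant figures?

14.682

H is at the origin; HB runs at -160.0° with length 23.6, so B = (-22.177, -8.0717). ∠HBJ = 44.2° gives BJ at 64.200° from the x-axis; with |BJ| = 17.3, J = (-14.647, 7.5038). ∠BJQ = 135.8° gives JQ at 20.000° from the x-axis; with |JQ| = 8.3, Q = (-6.8478, 10.343). ∠JQL = 134.9° gives QL at -25.100° from the x-axis; with |QL| = 29.5, L = (19.866, -2.1713). ∠QLV = 55.5° gives LV at -149.60° from the x-axis; with |LV| = 24.6, V = (-1.3514, -14.620). Then |HV| = |V − H| = 14.682.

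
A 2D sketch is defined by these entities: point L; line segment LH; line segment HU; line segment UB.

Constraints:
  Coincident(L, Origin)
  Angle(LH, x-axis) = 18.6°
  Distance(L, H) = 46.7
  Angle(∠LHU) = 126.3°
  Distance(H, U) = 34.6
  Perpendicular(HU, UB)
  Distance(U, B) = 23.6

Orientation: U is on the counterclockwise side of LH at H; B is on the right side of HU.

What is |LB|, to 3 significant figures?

87.3

L is at the origin; LH runs at 18.6° with length 46.7, so H = 46.7·(cos 18.6°, sin 18.6°) = (44.3, 14.9). ∠LHU = 126.3°, so HU runs at 18.6° + (180° − 126.3°) = 72.3° from the x-axis; with |HU| = 34.6, U = H + 34.6·(cos 72.3°, sin 72.3°) = (54.8, 47.9). HU ⟂ UB; with |UB| = 23.6 on the right of HU, B = U + 23.6·(0.953, -0.304) = (77.3, 40.7). Then |LB| = |B − L| = 87.3.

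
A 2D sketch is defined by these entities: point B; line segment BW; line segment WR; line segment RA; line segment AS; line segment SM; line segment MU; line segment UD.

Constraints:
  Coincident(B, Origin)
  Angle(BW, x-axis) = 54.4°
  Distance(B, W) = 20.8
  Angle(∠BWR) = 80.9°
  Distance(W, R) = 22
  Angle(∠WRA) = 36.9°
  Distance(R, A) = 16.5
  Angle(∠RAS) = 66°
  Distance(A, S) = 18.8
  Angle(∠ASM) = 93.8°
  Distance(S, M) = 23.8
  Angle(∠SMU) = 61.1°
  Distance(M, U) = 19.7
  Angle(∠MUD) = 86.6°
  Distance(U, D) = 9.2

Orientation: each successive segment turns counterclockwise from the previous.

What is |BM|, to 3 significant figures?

43.2

∠RAS = 66.0° gives AS at 50.6° from the x-axis; with |AS| = 18.8, S = (11.7, 26.5). ∠ASM = 93.8° gives SM at 137° from the x-axis; with |SM| = 23.8, M = (-5.61, 42.8). Then |BM| = |M − B| = 43.2.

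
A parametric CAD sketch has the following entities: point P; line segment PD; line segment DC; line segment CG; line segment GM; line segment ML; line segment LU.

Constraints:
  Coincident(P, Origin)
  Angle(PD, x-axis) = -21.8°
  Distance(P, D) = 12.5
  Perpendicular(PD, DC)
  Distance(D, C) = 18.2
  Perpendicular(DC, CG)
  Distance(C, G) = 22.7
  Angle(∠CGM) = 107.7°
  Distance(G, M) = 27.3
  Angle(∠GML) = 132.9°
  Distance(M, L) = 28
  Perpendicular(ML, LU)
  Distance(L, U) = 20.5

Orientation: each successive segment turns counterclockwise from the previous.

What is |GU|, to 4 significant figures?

46.59

P is at the origin; PD runs at -21.8° with length 12.5, so D = (11.61, -4.642). PD is perpendicular to DC, so DC runs at 68.20°; with |DC| = 18.2, C = (18.36, 12.26). The perpendicularity gives CG at right angles to DC, so CG runs at 158.2°; with |CG| = 22.7, G = (-2.712, 20.69). ∠CGM = 107.7° gives GM at -129.5° from the x-axis; with |GM| = 27.3, M = (-20.08, -0.3790). ∠GML = 132.9° gives ML at -82.40° from the x-axis; with |ML| = 28.0, L = (-16.37, -28.13). ML is perpendicular to LU, so LU runs at 7.600°; with |LU| = 20.5, U = (3.947, -25.42). Then |GU| = |U − G| = 46.59.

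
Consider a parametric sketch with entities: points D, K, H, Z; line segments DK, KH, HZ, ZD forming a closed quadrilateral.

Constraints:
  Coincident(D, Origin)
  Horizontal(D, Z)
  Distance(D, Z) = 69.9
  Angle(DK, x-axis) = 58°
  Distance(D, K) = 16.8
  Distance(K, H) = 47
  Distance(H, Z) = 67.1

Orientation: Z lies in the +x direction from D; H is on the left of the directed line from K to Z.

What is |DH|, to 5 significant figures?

63.785

D is at the origin; DZ is horizontal with |DZ| = 69.9 and Z in +x, so Z = (69.9, 0). DK runs at 58.0° with |DK| = 16.8, so K = (8.9026, 14.247). H is determined by |KH| = 47.0 and |HZ| = 67.1 together: it lies at the intersection of circle(K, 47.0) and circle(Z, 67.1). With |KZ| = 62.639, the foot of the radical line on KZ is 13.013 from K and the perpendicular offset is √(47.0² − 13.013²) = 45.163. Taking the left-of-KZ solution: H = (31.847, 55.266).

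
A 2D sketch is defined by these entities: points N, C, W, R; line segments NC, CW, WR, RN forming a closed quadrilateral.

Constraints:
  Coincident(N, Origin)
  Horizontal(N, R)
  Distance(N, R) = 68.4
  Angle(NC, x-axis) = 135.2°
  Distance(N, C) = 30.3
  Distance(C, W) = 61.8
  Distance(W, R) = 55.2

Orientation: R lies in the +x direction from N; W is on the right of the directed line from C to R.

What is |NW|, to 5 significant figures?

31.641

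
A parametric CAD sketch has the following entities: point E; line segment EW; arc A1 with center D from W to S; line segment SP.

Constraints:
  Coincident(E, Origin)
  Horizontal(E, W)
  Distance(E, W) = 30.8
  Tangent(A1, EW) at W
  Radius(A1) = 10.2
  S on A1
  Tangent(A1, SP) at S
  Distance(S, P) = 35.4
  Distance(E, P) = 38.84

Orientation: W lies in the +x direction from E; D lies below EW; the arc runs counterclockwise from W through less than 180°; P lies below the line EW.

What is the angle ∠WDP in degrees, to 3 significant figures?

140°

Checks: |DS| = 10.20 ✓; ∠(DS, SP) = 90.00° ✓; |SP| = 35.40 ✓; |EP| = 38.84 ✓.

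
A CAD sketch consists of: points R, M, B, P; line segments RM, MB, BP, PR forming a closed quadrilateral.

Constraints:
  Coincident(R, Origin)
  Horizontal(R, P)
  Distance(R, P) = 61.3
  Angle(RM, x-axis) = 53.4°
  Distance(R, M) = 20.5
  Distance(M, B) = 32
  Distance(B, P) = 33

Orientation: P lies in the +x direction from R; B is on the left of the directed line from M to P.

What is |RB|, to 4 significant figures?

50.31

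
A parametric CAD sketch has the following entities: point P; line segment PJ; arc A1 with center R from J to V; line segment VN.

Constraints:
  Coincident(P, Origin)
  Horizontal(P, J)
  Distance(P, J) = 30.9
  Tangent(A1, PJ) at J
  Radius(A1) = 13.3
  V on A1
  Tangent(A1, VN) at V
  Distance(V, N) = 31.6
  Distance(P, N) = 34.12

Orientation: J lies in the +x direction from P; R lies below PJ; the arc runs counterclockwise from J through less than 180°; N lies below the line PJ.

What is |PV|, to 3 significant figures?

20.5

P is at the origin; P and J share the same y with |PJ| = 30.9 and J on the +x side, so J = (30.9, 0.00). The tangent condition forces RJ to be normal to PJ, so R = J + (0, -13.3) = (30.9, -13.3). Since RV ⟂ VN (tangency), |RN| = √(13.3² + 31.6²) = 34.3 regardless of where V sits on A1. So N lies on both circle(P, 34.12) and circle(R, 34.3); the below-PJ intersection is N = (3.52, -33.9). V is the foot of the tangent from N: V = (19.4, -6.62).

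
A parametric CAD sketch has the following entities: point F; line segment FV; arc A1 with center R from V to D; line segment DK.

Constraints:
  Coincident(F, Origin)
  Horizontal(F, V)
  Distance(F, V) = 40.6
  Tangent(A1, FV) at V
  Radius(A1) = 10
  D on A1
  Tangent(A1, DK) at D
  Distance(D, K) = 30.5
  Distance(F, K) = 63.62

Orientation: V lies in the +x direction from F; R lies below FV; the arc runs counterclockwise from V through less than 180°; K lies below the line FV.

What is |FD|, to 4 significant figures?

35.65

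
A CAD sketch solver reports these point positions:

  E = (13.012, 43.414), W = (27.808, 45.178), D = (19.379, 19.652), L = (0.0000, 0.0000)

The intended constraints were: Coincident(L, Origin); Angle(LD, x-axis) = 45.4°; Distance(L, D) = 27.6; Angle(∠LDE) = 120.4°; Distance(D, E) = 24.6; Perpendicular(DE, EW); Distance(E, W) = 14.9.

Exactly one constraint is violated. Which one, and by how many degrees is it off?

Perpendicular(DE, EW) — off by 8.20°.

L = (0.00, 0.00) ✓; LD at 45.40° ✓; |LD| = 27.60 ✓; ∠LDE = 120.4° ✓; |DE| = 24.60 ✓; ∠(DE, EW) = 98.20° ✗; |EW| = 14.90 ✓.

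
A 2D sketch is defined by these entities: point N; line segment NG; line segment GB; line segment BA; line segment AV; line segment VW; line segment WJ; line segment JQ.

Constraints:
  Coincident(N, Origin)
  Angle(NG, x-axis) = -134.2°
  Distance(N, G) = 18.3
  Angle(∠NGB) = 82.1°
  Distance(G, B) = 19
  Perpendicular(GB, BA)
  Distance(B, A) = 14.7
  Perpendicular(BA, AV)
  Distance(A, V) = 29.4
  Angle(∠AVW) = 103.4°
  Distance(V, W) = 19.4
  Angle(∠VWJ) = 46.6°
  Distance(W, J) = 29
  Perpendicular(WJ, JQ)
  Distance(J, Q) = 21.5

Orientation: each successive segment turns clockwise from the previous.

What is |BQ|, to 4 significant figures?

34.92

∠VWJ = 46.6° gives WJ at 97.90° from the x-axis; with |WJ| = 29.0, J = (-10.89, 1.288). WJ is perpendicular to JQ, so JQ runs at 7.900°; with |JQ| = 21.5, Q = (10.41, 4.244). Then |BQ| = |Q − B| = 34.92.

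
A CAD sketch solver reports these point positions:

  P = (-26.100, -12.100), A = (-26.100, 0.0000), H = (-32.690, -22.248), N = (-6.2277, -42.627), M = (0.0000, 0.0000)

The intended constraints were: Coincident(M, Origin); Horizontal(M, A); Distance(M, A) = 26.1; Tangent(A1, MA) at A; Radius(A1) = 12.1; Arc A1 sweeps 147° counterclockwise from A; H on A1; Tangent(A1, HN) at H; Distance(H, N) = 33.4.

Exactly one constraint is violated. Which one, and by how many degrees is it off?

Tangent(A1, HN) at H — off by 4.60°.

M = (0.00, 0.00) ✓; M.y = 0.00, A.y = 0.00 ✓; |MA| = 26.10 ✓; ∠(PA, AM) = 90.00° ✓; |PA| = 12.10 ✓; bearing(P→H) − bearing(P→A) = 147.0° ✓; |PH| = 12.10 ✓; ∠(PH, HN) = 94.60° ✗; |HN| = 33.40 ✓.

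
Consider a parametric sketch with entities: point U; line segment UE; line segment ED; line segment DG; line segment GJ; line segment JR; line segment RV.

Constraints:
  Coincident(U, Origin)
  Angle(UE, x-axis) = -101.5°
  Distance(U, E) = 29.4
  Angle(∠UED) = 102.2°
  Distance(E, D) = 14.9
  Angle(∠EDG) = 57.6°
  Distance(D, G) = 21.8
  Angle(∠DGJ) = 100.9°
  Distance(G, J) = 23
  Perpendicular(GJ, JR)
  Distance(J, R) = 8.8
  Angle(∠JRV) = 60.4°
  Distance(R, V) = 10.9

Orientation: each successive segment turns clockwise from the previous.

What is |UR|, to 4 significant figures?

28.33

U is at the origin; UE runs at -101.5° with length 29.4, so E = (-5.861, -28.81). ∠UED = 102.2° gives ED at -179.3° from the x-axis; with |ED| = 14.9, D = (-20.76, -28.99). ∠EDG = 57.6° gives DG at 58.30° from the x-axis; with |DG| = 21.8, G = (-9.305, -10.44). ∠DGJ = 100.9° gives GJ at -20.80° from the x-axis; with |GJ| = 23.0, J = (12.20, -18.61). The perpendicularity gives JR at right angles to GJ, so JR runs at -110.8°; with |JR| = 8.8, R = (9.071, -26.84). Then |UR| = |R − U| = 28.33.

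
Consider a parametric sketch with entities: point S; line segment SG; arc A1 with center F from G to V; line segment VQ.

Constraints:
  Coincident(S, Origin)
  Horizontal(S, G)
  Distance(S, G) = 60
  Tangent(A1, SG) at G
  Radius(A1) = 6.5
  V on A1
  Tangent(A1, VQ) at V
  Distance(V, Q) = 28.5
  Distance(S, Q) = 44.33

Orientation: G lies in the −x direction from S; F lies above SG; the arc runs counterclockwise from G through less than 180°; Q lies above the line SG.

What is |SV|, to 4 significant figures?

55.01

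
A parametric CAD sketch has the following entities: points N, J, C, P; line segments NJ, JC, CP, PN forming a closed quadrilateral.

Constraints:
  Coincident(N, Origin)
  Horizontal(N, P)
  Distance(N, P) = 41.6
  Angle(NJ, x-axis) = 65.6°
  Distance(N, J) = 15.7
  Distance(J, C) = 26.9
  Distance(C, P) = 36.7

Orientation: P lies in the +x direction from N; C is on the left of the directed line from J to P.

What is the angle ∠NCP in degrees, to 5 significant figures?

63.487°

Checks: N = (0.00, 0.00) ✓; |JC| = 26.90 ✓; |CP| = 36.70 ✓.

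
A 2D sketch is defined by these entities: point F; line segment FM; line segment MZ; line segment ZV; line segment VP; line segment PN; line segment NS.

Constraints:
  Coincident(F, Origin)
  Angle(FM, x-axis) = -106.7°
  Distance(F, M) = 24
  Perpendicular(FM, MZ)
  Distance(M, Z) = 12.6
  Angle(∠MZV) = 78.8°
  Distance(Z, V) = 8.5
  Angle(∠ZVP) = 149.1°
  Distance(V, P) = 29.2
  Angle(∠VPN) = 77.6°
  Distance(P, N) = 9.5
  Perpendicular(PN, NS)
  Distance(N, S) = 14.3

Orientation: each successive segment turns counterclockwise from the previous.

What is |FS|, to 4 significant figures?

10.34

∠VPN = 77.6° gives PN at -142.2° from the x-axis; with |PN| = 9.5, N = (-14.04, 2.407). The perpendicularity gives NS at right angles to PN, so NS runs at -52.20°; with |NS| = 14.3, S = (-5.280, -8.892). Then |FS| = |S − F| = 10.34.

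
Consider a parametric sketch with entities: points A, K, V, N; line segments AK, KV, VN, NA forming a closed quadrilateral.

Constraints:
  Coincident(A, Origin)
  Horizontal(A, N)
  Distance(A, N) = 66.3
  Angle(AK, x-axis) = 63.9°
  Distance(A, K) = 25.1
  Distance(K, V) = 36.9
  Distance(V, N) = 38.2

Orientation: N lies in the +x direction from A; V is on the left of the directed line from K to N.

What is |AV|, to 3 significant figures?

56.9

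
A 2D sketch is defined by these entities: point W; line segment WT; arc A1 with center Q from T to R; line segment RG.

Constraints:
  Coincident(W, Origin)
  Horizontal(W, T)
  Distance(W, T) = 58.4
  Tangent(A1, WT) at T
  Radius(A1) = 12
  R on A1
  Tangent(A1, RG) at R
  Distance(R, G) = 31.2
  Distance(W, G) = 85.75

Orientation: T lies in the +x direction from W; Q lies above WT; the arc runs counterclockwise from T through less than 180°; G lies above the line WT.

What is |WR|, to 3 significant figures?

70.9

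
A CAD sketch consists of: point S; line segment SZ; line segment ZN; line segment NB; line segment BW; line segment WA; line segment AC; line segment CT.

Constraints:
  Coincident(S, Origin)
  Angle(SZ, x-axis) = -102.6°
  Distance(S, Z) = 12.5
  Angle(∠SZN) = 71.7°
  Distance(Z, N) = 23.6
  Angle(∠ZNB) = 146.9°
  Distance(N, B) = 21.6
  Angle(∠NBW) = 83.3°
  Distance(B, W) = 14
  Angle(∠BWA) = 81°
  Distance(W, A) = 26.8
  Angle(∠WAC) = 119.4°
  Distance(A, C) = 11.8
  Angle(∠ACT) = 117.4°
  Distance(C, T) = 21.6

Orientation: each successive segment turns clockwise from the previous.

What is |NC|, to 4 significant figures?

9.879

S is at the origin; SZ runs at -102.6° with length 12.5, so Z = (-2.727, -12.20). ∠SZN = 71.7° gives ZN at 149.1° from the x-axis; with |ZN| = 23.6, N = (-22.98, -0.07939). ∠ZNB = 146.9° gives NB at 116.0° from the x-axis; with |NB| = 21.6, B = (-32.45, 19.33). ∠NBW = 83.3° gives BW at 19.30° from the x-axis; with |BW| = 14.0, W = (-19.23, 23.96). ∠BWA = 81.0° gives WA at -79.70° from the x-axis; with |WA| = 26.8, A = (-14.44, -2.406). ∠WAC = 119.4° gives AC at -140.3° from the x-axis; with |AC| = 11.8, C = (-23.52, -9.944). Then |NC| = |C − N| = 9.879.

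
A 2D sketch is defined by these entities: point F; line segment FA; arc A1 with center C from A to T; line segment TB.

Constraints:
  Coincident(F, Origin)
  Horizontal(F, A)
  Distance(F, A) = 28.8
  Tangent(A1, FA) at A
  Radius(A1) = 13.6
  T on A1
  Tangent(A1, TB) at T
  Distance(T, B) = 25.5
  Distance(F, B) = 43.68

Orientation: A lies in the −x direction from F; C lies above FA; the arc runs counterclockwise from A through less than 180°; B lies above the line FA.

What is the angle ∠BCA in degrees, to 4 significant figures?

156.5°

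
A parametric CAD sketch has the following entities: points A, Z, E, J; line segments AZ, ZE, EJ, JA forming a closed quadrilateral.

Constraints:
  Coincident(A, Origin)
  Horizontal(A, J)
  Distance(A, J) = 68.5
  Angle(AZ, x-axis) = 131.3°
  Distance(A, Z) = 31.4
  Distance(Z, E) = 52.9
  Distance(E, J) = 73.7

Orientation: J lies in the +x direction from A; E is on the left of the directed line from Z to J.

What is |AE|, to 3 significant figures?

60.0

Checks: |ZE| = 52.90 ✓; |EJ| = 73.70 ✓.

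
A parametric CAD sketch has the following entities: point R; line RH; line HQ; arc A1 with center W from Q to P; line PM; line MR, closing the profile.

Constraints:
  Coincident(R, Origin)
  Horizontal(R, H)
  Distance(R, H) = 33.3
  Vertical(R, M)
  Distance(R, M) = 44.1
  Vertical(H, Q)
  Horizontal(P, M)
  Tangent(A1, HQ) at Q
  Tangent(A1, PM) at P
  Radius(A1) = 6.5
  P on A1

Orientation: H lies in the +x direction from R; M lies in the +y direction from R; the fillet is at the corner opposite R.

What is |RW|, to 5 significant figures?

46.174

R is at the origin; RH is horizontal with |RH| = 33.3 and H on the +x side, so H = (33.300, 0.0000). RM is vertical with |RM| = 44.1 and M on the +y side, so M = (0.0000, 44.100). The virtual corner opposite R is at (33.300, 44.100). The tangent condition forces WQ to be normal to HQ and since A1 is tangent to PM there, WP ⟂ PM, with radius 6.5, so the center W sits 6.5 in from both sides at W = (26.800, 37.600). Then |RW| = |W − R| = 46.174.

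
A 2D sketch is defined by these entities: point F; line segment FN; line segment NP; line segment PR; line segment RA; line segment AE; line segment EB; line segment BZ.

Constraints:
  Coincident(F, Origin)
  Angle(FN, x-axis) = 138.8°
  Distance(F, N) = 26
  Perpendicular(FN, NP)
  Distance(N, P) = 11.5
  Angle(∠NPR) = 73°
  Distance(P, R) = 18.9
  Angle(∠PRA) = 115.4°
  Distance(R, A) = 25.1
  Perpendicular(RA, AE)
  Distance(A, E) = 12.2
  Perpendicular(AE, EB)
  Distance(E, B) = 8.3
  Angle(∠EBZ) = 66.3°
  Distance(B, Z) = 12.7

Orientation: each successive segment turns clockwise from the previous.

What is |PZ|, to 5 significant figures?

34.249

F is at the origin; FN runs at 138.8° with length 26.0, so N = (-19.563, 17.126). FN ⟂ NP, so NP runs at 48.800°; with |NP| = 11.5, P = (-11.988, 25.779). ∠NPR = 73.0° gives PR at -58.200° from the x-axis; with |PR| = 18.9, R = (-2.0284, 9.7157). ∠PRA = 115.4° gives RA at -122.80° from the x-axis; with |RA| = 25.1, A = (-15.625, -11.382). RA is perpendicular to AE, so AE runs at 147.20°; with |AE| = 12.2, E = (-25.880, -4.7737). AE ⟂ EB, so EB runs at 57.200°; with |EB| = 8.3, B = (-21.384, 2.2030). ∠EBZ = 66.3° gives BZ at -56.500° from the x-axis; with |BZ| = 12.7, Z = (-14.374, -8.3873). Then |PZ| = |Z − P| = 34.249.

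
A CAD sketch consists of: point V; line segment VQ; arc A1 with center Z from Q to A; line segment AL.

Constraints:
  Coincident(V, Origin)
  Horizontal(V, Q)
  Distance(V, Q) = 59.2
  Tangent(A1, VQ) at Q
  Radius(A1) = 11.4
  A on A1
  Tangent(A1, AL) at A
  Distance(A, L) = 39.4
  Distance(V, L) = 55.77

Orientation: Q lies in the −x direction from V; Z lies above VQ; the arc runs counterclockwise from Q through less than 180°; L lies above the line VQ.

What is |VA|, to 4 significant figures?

49.12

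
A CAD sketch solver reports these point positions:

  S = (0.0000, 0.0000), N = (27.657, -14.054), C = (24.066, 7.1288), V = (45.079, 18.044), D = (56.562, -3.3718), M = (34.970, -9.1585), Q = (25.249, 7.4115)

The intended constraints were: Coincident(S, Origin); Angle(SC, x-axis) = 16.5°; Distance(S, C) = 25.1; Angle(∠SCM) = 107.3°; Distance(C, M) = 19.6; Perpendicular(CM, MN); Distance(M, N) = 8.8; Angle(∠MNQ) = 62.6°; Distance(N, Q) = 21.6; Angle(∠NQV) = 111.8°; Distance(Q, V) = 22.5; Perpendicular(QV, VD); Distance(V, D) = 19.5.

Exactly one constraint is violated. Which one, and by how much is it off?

Distance(V, D) = 19.5 — off by 4.80.

S = (0.00, 0.00) ✓; SC at 16.50° ✓; |SC| = 25.10 ✓; ∠SCM = 107.3° ✓; |CM| = 19.60 ✓; ∠(CM, MN) = 90.00° ✓; |MN| = 8.800 ✓; ∠MNQ = 62.60° ✓; |NQ| = 21.60 ✓; ∠NQV = 111.8° ✓; |QV| = 22.50 ✓; ∠(QV, VD) = 90.00° ✓; |VD| = 24.30 ✗.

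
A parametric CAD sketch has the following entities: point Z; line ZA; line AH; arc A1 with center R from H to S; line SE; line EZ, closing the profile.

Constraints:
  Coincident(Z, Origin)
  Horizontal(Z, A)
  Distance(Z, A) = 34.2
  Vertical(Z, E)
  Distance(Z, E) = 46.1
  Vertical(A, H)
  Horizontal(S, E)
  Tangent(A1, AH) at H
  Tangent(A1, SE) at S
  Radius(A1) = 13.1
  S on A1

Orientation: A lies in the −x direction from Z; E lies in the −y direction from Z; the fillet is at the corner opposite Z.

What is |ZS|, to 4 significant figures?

50.70

The virtual corner opposite Z is at (-34.20, -46.10). A1 meets AH tangentially, so RH is at right angles to AH and since A1 is tangent to SE there, RS ⟂ SE, with radius 13.1, so the center R sits 13.1 in from both sides at R = (-21.10, -33.00). That places the tangent points at H = (-34.20, -33.00) on AH and S = (-21.10, -46.10) on SE. Then |ZS| = |S − Z| = 50.70.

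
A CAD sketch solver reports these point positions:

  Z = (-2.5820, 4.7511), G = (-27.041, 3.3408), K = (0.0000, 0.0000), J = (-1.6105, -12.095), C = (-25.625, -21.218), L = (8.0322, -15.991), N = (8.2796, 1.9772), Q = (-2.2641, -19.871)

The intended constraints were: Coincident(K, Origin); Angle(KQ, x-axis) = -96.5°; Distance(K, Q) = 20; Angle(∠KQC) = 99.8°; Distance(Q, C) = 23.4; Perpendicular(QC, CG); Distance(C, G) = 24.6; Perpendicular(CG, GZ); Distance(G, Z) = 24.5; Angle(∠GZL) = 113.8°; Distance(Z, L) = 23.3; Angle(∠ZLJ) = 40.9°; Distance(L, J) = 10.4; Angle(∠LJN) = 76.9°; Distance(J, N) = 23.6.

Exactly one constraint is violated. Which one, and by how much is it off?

Distance(J, N) = 23.6 — off by 6.40.

K = (0.00, 0.00) ✓; KQ at -96.50° ✓; |KQ| = 20.00 ✓; ∠KQC = 99.80° ✓; |QC| = 23.40 ✓; ∠(QC, CG) = 90.00° ✓; |CG| = 24.60 ✓; ∠(CG, GZ) = 90.00° ✓; |GZ| = 24.50 ✓; ∠GZL = 113.8° ✓; |ZL| = 23.30 ✓; ∠ZLJ = 40.90° ✓; |LJ| = 10.40 ✓; ∠LJN = 76.90° ✓; |JN| = 17.20 ✗.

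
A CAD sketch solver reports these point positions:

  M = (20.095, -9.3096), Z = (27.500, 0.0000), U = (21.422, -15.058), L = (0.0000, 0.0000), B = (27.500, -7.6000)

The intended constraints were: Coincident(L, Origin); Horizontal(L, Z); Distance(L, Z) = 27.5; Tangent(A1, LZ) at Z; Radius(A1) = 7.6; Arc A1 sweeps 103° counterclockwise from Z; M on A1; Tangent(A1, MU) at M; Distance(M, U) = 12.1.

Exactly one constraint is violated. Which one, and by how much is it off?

Distance(M, U) = 12.1 — off by 6.20.

L = (0.00, 0.00) ✓; L.y = 0.00, Z.y = 0.00 ✓; |LZ| = 27.50 ✓; ∠(BZ, ZL) = 90.00° ✓; |BZ| = 7.600 ✓; bearing(B→M) − bearing(B→Z) = 103.0° ✓; |BM| = 7.600 ✓; ∠(BM, MU) = 90.00° ✓; |MU| = 5.900 ✗.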